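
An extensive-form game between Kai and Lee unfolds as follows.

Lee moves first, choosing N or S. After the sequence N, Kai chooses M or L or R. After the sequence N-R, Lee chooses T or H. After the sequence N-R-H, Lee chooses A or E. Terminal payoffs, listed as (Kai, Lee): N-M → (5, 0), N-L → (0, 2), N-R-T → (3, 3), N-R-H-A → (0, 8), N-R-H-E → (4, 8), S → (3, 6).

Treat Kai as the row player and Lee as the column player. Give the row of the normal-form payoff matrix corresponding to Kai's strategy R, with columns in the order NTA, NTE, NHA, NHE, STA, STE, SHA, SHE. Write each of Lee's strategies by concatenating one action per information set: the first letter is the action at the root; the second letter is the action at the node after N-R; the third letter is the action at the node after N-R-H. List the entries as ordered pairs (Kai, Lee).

vs NTA: Lee plays N → Kai plays R at [N] → Lee plays T at [N-R] → (3, 3)
vs NTE: Lee plays N → Kai plays R at [N] → Lee plays T at [N-R] → (3, 3)
vs NHA: Lee plays N → Kai plays R at [N] → Lee plays H at [N-R] → Lee plays A at [N-R-H] → (0, 8)
vs NHE: Lee plays N → Kai plays R at [N] → Lee plays H at [N-R] → Lee plays E at [N-R-H] → (4, 8)
vs STA: Lee plays S → (3, 6)
vs STE: Lee plays S → (3, 6)
vs SHA: Lee plays S → (3, 6)
vs SHE: Lee plays S → (3, 6)

(3,3) (3,3) (0,8) (4,8) (3,6) (3,6) (3,6) (3,6)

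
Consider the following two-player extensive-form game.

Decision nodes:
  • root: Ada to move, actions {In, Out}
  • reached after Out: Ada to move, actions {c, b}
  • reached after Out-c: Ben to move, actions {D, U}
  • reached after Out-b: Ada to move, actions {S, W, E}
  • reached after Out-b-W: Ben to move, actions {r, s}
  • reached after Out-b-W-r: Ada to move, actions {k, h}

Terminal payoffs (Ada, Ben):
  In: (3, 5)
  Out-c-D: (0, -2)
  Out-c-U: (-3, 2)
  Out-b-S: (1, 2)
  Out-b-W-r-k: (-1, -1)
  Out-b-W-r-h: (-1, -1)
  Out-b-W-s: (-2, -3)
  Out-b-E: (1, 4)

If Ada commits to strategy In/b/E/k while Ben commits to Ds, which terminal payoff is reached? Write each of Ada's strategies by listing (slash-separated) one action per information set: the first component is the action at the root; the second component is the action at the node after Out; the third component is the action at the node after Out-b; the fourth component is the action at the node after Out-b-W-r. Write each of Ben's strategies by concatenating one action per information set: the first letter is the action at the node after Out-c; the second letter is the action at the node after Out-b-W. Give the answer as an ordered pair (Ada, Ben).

Trace the play path from the root:
  Ada plays In
→ terminal payoff (3, 5).
(Ada's choice at the node after Out is never reached on this path, so it doesn't affect the outcome.)

(3, 5)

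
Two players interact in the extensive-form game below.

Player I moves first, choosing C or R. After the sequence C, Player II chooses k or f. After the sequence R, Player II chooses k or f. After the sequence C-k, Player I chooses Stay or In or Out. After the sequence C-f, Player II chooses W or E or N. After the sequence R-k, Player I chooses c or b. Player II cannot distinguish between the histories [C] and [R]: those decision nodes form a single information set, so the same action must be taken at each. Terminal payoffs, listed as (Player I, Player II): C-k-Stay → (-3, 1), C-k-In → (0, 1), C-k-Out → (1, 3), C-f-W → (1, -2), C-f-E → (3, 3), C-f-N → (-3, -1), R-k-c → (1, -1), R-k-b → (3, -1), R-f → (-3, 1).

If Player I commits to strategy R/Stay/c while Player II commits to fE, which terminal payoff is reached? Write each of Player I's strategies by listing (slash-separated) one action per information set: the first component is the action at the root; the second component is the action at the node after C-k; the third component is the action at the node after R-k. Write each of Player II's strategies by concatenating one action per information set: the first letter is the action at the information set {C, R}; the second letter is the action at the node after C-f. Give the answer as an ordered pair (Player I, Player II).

(-3, 1)

Trace the play path from the root:
  Player I plays R
  Player II plays f at [R]
→ terminal payoff (-3, 1).
(Player I's choice at the node after C-k is never reached on this path, so it doesn't affect the outcome.)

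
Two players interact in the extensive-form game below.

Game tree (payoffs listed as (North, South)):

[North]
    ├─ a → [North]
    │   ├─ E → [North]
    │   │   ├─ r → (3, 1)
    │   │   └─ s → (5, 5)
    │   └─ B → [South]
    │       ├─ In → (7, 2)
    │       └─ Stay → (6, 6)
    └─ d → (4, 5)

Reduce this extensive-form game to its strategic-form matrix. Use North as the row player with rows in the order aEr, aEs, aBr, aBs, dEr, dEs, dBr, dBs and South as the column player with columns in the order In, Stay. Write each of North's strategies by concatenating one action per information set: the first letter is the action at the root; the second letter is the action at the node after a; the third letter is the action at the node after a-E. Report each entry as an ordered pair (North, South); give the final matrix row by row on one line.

aEr: (3,1) (3,1) | aEs: (5,5) (5,5) | aBr: (7,2) (6,6) | aBs: (7,2) (6,6) | dEr: (4,5) (4,5) | dEs: (4,5) (4,5) | dBr: (4,5) (4,5) | dBs: (4,5) (4,5)

           In     Stay
 aEr    (3,1)    (3,1)
 aEs    (5,5)    (5,5)
 aBr    (7,2)    (6,6)
 aBs    (7,2)    (6,6)
 dEr    (4,5)    (4,5)
 dEs    (4,5)    (4,5)
 dBr    (4,5)    (4,5)
 dBs    (4,5)    (4,5)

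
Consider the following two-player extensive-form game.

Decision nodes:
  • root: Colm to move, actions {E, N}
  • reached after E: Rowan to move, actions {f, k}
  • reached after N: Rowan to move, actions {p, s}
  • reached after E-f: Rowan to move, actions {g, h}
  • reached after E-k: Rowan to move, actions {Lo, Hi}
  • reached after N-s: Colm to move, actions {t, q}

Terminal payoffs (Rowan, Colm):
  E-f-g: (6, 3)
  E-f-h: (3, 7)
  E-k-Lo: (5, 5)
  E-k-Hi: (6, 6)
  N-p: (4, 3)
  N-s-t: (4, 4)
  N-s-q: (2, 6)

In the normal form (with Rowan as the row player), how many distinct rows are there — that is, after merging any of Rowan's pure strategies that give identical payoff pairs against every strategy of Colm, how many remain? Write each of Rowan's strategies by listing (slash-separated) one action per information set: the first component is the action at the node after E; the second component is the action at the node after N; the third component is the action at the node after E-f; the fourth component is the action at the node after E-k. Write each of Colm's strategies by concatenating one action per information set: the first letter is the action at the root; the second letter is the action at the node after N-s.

8

Rowan has 16 pure strategies: f/p/g/Lo, f/p/g/Hi, f/p/h/Lo, f/p/h/Hi, f/s/g/Lo, f/s/g/Hi, f/s/h/Lo, f/s/h/Hi, k/p/g/Lo, k/p/g/Hi, k/p/h/Lo, k/p/h/Hi, k/s/g/Lo, k/s/g/Hi, k/s/h/Lo, k/s/h/Hi. Columns: Et, Eq, Nt, Nq.
{f/p/g/Lo, f/p/g/Hi} → row (6,3) (6,3) (4,3) (4,3)
{f/p/h/Lo, f/p/h/Hi} → row (3,7) (3,7) (4,3) (4,3)
{f/s/g/Lo, f/s/g/Hi} → row (6,3) (6,3) (4,4) (2,6)
{f/s/h/Lo, f/s/h/Hi} → row (3,7) (3,7) (4,4) (2,6)
{k/p/g/Lo, k/p/h/Lo} → row (5,5) (5,5) (4,3) (4,3)
{k/p/g/Hi, k/p/h/Hi} → row (6,6) (6,6) (4,3) (4,3)
{k/s/g/Lo, k/s/h/Lo} → row (5,5) (5,5) (4,4) (2,6)
{k/s/g/Hi, k/s/h/Hi} → row (6,6) (6,6) (4,4) (2,6)
That's 8 distinct rows out of 16 strategies.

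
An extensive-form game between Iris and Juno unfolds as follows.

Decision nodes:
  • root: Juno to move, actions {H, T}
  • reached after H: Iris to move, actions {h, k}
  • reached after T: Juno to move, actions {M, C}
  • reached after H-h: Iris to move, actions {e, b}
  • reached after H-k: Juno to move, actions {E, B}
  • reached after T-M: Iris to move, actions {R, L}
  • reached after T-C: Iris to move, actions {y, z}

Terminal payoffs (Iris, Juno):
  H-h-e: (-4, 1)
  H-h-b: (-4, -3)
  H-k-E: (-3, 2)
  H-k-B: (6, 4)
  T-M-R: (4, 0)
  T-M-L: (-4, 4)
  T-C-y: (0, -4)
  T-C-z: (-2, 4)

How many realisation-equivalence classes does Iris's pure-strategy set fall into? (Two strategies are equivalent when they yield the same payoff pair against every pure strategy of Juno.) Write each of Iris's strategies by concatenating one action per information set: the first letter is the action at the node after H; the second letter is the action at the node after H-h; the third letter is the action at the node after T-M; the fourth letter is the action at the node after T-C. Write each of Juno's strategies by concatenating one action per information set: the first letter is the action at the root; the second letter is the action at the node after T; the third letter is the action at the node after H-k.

Iris has 16 pure strategies: heRy, heRz, heLy, heLz, hbRy, hbRz, hbLy, hbLz, keRy, keRz, keLy, keLz, kbRy, kbRz, kbLy, kbLz. Columns: HME, HMB, HCE, HCB, TME, TMB, TCE, TCB.
{heRy} → row (-4,1) (-4,1) (-4,1) (-4,1) (4,0) (4,0) (0,-4) (0,-4)
{heRz} → row (-4,1) (-4,1) (-4,1) (-4,1) (4,0) (4,0) (-2,4) (-2,4)
{heLy} → row (-4,1) (-4,1) (-4,1) (-4,1) (-4,4) (-4,4) (0,-4) (0,-4)
{heLz} → row (-4,1) (-4,1) (-4,1) (-4,1) (-4,4) (-4,4) (-2,4) (-2,4)
{hbRy} → row (-4,-3) (-4,-3) (-4,-3) (-4,-3) (4,0) (4,0) (0,-4) (0,-4)
{hbRz} → row (-4,-3) (-4,-3) (-4,-3) (-4,-3) (4,0) (4,0) (-2,4) (-2,4)
{hbLy} → row (-4,-3) (-4,-3) (-4,-3) (-4,-3) (-4,4) (-4,4) (0,-4) (0,-4)
{hbLz} → row (-4,-3) (-4,-3) (-4,-3) (-4,-3) (-4,4) (-4,4) (-2,4) (-2,4)
{keRy, kbRy} → row (-3,2) (6,4) (-3,2) (6,4) (4,0) (4,0) (0,-4) (0,-4)
{keRz, kbRz} → row (-3,2) (6,4) (-3,2) (6,4) (4,0) (4,0) (-2,4) (-2,4)
{keLy, kbLy} → row (-3,2) (6,4) (-3,2) (6,4) (-4,4) (-4,4) (0,-4) (0,-4)
{keLz, kbLz} → row (-3,2) (6,4) (-3,2) (6,4) (-4,4) (-4,4) (-2,4) (-2,4)
That's 12 distinct rows out of 16 strategies.

12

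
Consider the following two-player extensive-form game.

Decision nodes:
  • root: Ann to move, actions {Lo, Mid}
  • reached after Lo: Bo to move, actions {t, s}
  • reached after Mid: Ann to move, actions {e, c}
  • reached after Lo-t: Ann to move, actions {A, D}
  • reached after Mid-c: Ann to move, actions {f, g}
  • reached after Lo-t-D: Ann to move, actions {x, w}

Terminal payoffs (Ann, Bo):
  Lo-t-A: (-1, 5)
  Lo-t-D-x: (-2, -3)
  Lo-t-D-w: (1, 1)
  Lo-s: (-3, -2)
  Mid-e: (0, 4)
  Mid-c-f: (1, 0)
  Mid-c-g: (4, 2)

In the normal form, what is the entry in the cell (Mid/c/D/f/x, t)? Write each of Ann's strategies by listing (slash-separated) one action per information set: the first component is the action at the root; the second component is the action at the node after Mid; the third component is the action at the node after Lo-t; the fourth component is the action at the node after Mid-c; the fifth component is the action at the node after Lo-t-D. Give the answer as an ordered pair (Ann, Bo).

Trace the play path from the root:
  Ann plays Mid
  Ann plays c at [Mid]
  Ann plays f at [Mid-c]
→ terminal payoff (1, 0).
(Ann's choice at the node after Lo-t is never reached on this path, so it doesn't affect the outcome.)

(1, 0)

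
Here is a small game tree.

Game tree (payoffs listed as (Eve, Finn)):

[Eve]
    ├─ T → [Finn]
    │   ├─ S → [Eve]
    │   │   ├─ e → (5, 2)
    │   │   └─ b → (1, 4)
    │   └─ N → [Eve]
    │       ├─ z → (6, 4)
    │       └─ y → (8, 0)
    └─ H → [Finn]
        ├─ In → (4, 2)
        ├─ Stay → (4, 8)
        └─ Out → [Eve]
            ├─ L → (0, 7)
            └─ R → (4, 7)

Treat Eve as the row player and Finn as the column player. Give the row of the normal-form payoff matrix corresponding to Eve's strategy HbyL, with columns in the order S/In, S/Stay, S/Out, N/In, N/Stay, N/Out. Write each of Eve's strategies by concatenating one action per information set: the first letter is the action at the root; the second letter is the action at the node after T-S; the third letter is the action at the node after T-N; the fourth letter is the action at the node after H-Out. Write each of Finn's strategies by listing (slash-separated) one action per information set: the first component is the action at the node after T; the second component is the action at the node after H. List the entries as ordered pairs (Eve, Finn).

vs S/In: Eve plays H → Finn plays In at [H] → (4, 2)
vs S/Stay: Eve plays H → Finn plays Stay at [H] → (4, 8)
vs S/Out: Eve plays H → Finn plays Out at [H] → Eve plays L at [H-Out] → (0, 7)
vs N/In: Eve plays H → Finn plays In at [H] → (4, 2)
vs N/Stay: Eve plays H → Finn plays Stay at [H] → (4, 8)
vs N/Out: Eve plays H → Finn plays Out at [H] → Eve plays L at [H-Out] → (0, 7)

(4,2) (4,8) (0,7) (4,2) (4,8) (0,7)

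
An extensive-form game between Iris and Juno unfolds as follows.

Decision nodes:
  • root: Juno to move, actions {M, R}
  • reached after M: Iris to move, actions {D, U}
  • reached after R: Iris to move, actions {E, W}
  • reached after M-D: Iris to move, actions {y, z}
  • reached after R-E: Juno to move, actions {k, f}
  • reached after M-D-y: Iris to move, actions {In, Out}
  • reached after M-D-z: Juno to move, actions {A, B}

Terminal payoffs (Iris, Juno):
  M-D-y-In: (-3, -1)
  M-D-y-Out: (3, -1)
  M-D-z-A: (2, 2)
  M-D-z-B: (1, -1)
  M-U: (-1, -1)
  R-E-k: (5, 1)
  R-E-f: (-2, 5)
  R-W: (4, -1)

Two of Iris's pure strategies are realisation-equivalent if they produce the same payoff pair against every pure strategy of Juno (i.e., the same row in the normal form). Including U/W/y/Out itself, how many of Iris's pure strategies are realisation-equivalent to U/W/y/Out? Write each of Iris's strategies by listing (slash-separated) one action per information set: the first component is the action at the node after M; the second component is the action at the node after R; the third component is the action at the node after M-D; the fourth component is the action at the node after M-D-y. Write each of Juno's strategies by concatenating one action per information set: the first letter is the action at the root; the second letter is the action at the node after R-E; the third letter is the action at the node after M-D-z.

4

Row for U/W/y/Out (columns MkA, MkB, MfA, MfB, RkA, RkB, RfA, RfB): (-1,-1) (-1,-1) (-1,-1) (-1,-1) (4,-1) (4,-1) (4,-1) (4,-1).
Under U/W/y/Out, Iris's choice at the node after M-D and at the node after M-D-y can never be reached regardless of what Juno does, so varying those choices leaves every outcome unchanged.
Holding the reachable choices fixed and varying the unreachable ones freely already gives 2 × 2 = 4 equivalent strategies.
No other strategy reproduces this row, so those 4 are the full class: U/W/y/In, U/W/y/Out, U/W/z/In, U/W/z/Out.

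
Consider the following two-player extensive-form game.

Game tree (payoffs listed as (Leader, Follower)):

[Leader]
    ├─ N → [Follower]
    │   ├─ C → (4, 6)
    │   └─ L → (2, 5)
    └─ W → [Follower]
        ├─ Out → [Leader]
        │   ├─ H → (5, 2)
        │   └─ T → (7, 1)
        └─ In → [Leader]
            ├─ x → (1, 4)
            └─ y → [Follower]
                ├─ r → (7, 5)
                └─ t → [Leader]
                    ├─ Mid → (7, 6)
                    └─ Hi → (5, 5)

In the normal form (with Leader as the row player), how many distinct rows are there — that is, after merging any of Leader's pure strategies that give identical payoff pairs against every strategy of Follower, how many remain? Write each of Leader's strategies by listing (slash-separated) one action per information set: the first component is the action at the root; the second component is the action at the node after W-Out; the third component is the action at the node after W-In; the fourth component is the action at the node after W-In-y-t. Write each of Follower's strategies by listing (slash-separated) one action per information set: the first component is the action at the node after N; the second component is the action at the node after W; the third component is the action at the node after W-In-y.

7

Leader has 16 pure strategies: N/H/x/Mid, N/H/x/Hi, N/H/y/Mid, N/H/y/Hi, N/T/x/Mid, N/T/x/Hi, N/T/y/Mid, N/T/y/Hi, W/H/x/Mid, W/H/x/Hi, W/H/y/Mid, W/H/y/Hi, W/T/x/Mid, W/T/x/Hi, W/T/y/Mid, W/T/y/Hi. Columns: C/Out/r, C/Out/t, C/In/r, C/In/t, L/Out/r, L/Out/t, L/In/r, L/In/t.
{N/H/x/Mid, N/H/x/Hi, N/H/y/Mid, N/H/y/Hi, N/T/x/Mid, N/T/x/Hi, N/T/y/Mid, N/T/y/Hi} → row (4,6) (4,6) (4,6) (4,6) (2,5) (2,5) (2,5) (2,5)
{W/H/x/Mid, W/H/x/Hi} → row (5,2) (5,2) (1,4) (1,4) (5,2) (5,2) (1,4) (1,4)
{W/H/y/Mid} → row (5,2) (5,2) (7,5) (7,6) (5,2) (5,2) (7,5) (7,6)
{W/H/y/Hi} → row (5,2) (5,2) (7,5) (5,5) (5,2) (5,2) (7,5) (5,5)
{W/T/x/Mid, W/T/x/Hi} → row (7,1) (7,1) (1,4) (1,4) (7,1) (7,1) (1,4) (1,4)
{W/T/y/Mid} → row (7,1) (7,1) (7,5) (7,6) (7,1) (7,1) (7,5) (7,6)
{W/T/y/Hi} → row (7,1) (7,1) (7,5) (5,5) (7,1) (7,1) (7,5) (5,5)
That's 7 distinct rows out of 16 strategies.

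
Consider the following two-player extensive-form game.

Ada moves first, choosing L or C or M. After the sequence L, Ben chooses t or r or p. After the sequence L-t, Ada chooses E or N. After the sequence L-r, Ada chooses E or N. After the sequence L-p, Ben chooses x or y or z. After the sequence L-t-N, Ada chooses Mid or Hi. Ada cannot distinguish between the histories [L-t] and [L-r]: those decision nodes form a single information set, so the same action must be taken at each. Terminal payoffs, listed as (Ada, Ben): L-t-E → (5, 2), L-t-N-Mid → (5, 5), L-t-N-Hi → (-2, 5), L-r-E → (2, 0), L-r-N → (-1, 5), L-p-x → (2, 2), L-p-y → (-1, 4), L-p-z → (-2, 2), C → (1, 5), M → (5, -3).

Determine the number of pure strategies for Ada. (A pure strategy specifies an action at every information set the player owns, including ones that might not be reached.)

12

Ada owns the root with actions {L, C, M} — three choices.
Ada owns the information set {L-t, L-r} with actions {E, N} — two choices.
Ada owns the node after L-t-N with actions {Mid, Hi} — two choices.
A pure strategy fixes one action at each information set independently, so the count is the product 3 × 2 × 2 = 12.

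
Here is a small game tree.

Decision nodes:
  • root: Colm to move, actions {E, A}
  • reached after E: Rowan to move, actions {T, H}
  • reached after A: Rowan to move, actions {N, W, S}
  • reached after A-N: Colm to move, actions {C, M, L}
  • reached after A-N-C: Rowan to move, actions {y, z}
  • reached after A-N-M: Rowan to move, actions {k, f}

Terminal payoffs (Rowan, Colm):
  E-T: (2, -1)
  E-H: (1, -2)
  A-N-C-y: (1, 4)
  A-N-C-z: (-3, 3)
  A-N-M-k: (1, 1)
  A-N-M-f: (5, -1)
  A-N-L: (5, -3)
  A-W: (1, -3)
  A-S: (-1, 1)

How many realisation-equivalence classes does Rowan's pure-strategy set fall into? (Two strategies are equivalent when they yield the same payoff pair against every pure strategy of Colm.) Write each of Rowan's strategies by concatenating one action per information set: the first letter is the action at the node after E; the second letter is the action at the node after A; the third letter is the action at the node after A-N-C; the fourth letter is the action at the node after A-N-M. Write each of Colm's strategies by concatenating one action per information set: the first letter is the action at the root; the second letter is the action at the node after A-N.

12

Rowan has 24 pure strategies: TNyk, TNyf, TNzk, TNzf, TWyk, TWyf, TWzk, TWzf, TSyk, TSyf, TSzk, TSzf, HNyk, HNyf, HNzk, HNzf, HWyk, HWyf, HWzk, HWzf, HSyk, HSyf, HSzk, HSzf. Columns: EC, EM, EL, AC, AM, AL.
{TNyk} → row (2,-1) (2,-1) (2,-1) (1,4) (1,1) (5,-3)
{TNyf} → row (2,-1) (2,-1) (2,-1) (1,4) (5,-1) (5,-3)
{TNzk} → row (2,-1) (2,-1) (2,-1) (-3,3) (1,1) (5,-3)
{TNzf} → row (2,-1) (2,-1) (2,-1) (-3,3) (5,-1) (5,-3)
{TWyk, TWyf, TWzk, TWzf} → row (2,-1) (2,-1) (2,-1) (1,-3) (1,-3) (1,-3)
{TSyk, TSyf, TSzk, TSzf} → row (2,-1) (2,-1) (2,-1) (-1,1) (-1,1) (-1,1)
{HNyk} → row (1,-2) (1,-2) (1,-2) (1,4) (1,1) (5,-3)
{HNyf} → row (1,-2) (1,-2) (1,-2) (1,4) (5,-1) (5,-3)
{HNzk} → row (1,-2) (1,-2) (1,-2) (-3,3) (1,1) (5,-3)
{HNzf} → row (1,-2) (1,-2) (1,-2) (-3,3) (5,-1) (5,-3)
{HWyk, HWyf, HWzk, HWzf} → row (1,-2) (1,-2) (1,-2) (1,-3) (1,-3) (1,-3)
{HSyk, HSyf, HSzk, HSzf} → row (1,-2) (1,-2) (1,-2) (-1,1) (-1,1) (-1,1)
That's 12 distinct rows out of 24 strategies.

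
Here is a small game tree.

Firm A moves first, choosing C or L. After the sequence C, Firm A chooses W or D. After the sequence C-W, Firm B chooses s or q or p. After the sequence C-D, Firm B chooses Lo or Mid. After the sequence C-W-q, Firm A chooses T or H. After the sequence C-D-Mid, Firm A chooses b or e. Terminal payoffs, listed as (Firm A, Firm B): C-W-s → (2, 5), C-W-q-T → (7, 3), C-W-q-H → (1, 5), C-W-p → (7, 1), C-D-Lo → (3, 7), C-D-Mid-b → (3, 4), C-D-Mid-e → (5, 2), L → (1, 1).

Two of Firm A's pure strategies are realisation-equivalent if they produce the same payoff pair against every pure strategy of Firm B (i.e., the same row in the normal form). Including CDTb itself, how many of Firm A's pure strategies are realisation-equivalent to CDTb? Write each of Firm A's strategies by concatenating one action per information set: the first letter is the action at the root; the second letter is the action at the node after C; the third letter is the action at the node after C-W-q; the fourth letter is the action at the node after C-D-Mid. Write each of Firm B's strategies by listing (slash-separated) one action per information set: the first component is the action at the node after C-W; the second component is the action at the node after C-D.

2

Row for CDTb (columns s/Lo, s/Mid, q/Lo, q/Mid, p/Lo, p/Mid): (3,7) (3,4) (3,7) (3,4) (3,7) (3,4).
Under CDTb, Firm A's choice at the node after C-W-q can never be reached regardless of what Firm B does, so varying those choices leaves every outcome unchanged.
Holding the reachable choices fixed and varying the unreachable one freely already gives 2 equivalent strategies.
No other strategy reproduces this row, so those 2 are the full class: CDTb, CDHb.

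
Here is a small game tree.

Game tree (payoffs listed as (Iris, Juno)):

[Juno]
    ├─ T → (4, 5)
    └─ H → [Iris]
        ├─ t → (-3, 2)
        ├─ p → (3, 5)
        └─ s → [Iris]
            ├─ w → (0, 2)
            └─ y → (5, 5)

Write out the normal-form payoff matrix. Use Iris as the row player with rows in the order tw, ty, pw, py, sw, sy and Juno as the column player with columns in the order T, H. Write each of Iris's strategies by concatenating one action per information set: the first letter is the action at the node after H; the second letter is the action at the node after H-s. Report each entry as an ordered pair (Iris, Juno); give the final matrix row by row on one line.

tw: (4,5) (-3,2) | ty: (4,5) (-3,2) | pw: (4,5) (3,5) | py: (4,5) (3,5) | sw: (4,5) (0,2) | sy: (4,5) (5,5)

            T        H
  tw    (4,5)   (-3,2)
  ty    (4,5)   (-3,2)
  pw    (4,5)    (3,5)
  py    (4,5)    (3,5)
  sw    (4,5)    (0,2)
  sy    (4,5)    (5,5)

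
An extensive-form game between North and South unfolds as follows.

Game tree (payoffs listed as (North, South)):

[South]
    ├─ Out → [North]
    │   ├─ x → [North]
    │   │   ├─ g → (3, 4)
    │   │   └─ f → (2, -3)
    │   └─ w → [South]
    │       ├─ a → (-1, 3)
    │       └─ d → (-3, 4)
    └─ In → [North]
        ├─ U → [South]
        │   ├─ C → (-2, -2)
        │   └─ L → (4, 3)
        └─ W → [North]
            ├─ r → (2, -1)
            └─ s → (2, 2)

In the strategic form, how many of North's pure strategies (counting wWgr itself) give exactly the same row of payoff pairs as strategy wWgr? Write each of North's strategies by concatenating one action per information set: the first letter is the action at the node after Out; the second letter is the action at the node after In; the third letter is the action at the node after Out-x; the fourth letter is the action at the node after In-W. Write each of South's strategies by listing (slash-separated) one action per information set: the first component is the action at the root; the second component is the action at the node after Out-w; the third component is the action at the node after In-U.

2

Row for wWgr (columns Out/a/C, Out/a/L, Out/d/C, Out/d/L, In/a/C, In/a/L, In/d/C, In/d/L): (-1,3) (-1,3) (-3,4) (-3,4) (2,-1) (2,-1) (2,-1) (2,-1).
Under wWgr, North's choice at the node after Out-x can never be reached regardless of what South does, so varying those choices leaves every outcome unchanged.
Holding the reachable choices fixed and varying the unreachable one freely already gives 2 equivalent strategies.
No other strategy reproduces this row, so those 2 are the full class: wWgr, wWfr.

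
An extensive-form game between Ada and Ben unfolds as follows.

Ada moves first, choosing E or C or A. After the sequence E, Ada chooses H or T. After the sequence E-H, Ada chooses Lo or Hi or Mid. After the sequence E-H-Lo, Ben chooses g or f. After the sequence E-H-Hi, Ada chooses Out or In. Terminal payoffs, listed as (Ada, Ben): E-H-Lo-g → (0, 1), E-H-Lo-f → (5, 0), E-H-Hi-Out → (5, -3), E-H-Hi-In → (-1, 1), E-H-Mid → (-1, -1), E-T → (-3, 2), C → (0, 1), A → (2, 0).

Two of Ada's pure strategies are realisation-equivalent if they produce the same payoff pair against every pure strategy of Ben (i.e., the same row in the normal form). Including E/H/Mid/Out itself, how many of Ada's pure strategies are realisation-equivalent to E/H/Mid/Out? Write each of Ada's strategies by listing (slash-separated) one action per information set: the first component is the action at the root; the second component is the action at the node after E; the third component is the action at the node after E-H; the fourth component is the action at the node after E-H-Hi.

Row for E/H/Mid/Out (columns g, f): (-1,-1) (-1,-1).
Under E/H/Mid/Out, Ada's choice at the node after E-H-Hi can never be reached regardless of what Ben does, so varying those choices leaves every outcome unchanged.
Holding the reachable choices fixed and varying the unreachable one freely already gives 2 equivalent strategies.
No other strategy reproduces this row, so those 2 are the full class: E/H/Mid/Out, E/H/Mid/In.

2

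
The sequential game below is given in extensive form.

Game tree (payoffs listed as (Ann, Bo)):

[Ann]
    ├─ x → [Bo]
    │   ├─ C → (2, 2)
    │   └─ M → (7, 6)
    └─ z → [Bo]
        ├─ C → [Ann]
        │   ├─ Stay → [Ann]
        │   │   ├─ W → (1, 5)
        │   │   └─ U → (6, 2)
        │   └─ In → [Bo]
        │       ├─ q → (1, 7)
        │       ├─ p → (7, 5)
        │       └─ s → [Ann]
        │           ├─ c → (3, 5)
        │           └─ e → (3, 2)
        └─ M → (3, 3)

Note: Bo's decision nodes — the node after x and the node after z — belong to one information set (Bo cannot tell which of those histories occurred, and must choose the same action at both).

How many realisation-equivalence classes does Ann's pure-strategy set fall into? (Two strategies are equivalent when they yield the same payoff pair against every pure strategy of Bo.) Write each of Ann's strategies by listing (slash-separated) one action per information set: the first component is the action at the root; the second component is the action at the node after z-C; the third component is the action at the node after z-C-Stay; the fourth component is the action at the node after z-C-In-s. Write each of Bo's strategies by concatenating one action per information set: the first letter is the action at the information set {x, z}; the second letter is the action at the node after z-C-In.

Ann has 16 pure strategies: x/Stay/W/c, x/Stay/W/e, x/Stay/U/c, x/Stay/U/e, x/In/W/c, x/In/W/e, x/In/U/c, x/In/U/e, z/Stay/W/c, z/Stay/W/e, z/Stay/U/c, z/Stay/U/e, z/In/W/c, z/In/W/e, z/In/U/c, z/In/U/e. Columns: Cq, Cp, Cs, Mq, Mp, Ms.
{x/Stay/W/c, x/Stay/W/e, x/Stay/U/c, x/Stay/U/e, x/In/W/c, x/In/W/e, x/In/U/c, x/In/U/e} → row (2,2) (2,2) (2,2) (7,6) (7,6) (7,6)
{z/Stay/W/c, z/Stay/W/e} → row (1,5) (1,5) (1,5) (3,3) (3,3) (3,3)
{z/Stay/U/c, z/Stay/U/e} → row (6,2) (6,2) (6,2) (3,3) (3,3) (3,3)
{z/In/W/c, z/In/U/c} → row (1,7) (7,5) (3,5) (3,3) (3,3) (3,3)
{z/In/W/e, z/In/U/e} → row (1,7) (7,5) (3,2) (3,3) (3,3) (3,3)
That's 5 distinct rows out of 16 strategies.

5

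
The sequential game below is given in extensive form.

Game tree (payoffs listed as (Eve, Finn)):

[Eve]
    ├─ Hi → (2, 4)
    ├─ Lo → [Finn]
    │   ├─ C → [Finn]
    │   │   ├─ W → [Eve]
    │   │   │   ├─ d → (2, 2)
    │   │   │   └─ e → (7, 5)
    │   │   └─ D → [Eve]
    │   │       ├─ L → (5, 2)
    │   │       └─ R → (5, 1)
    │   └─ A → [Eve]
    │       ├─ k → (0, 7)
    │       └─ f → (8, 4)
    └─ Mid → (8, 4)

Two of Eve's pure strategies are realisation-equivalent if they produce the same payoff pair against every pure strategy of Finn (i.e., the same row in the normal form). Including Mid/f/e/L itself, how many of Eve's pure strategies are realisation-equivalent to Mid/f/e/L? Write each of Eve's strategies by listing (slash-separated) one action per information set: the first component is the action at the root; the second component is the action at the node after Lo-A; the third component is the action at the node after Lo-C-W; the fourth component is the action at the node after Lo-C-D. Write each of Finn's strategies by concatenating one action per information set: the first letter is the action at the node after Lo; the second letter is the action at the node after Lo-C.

Row for Mid/f/e/L (columns CW, CD, AW, AD): (8,4) (8,4) (8,4) (8,4).
Under Mid/f/e/L, Eve's choice at the node after Lo-A and at the node after Lo-C-W and at the node after Lo-C-D can never be reached regardless of what Finn does, so varying those choices leaves every outcome unchanged.
Holding the reachable choices fixed and varying the unreachable ones freely already gives 2 × 2 × 2 = 8 equivalent strategies.
No other strategy reproduces this row, so those 8 are the full class: Mid/k/d/L, Mid/k/d/R, Mid/k/e/L, Mid/k/e/R, Mid/f/d/L, Mid/f/d/R, Mid/f/e/L, Mid/f/e/R.

8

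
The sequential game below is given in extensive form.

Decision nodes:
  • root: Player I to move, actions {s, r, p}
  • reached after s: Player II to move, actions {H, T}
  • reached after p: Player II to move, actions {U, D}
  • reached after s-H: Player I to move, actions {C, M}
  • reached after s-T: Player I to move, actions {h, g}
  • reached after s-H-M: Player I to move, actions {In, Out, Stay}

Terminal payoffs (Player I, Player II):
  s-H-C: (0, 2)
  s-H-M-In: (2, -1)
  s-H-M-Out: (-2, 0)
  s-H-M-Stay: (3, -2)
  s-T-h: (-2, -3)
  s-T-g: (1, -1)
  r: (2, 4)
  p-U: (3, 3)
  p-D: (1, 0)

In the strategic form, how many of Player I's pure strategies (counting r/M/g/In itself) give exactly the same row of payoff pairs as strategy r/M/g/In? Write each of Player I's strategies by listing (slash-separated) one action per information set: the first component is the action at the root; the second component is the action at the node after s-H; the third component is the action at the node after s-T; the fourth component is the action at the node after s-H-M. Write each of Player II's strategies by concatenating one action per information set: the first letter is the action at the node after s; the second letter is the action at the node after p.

12

Row for r/M/g/In (columns HU, HD, TU, TD): (2,4) (2,4) (2,4) (2,4).
Under r/M/g/In, Player I's choice at the node after s-H and at the node after s-T and at the node after s-H-M can never be reached regardless of what Player II does, so varying those choices leaves every outcome unchanged.
Holding the reachable choices fixed and varying the unreachable ones freely already gives 2 × 2 × 3 = 12 equivalent strategies.
No other strategy reproduces this row, so those 12 are the full class: r/C/h/In, r/C/h/Out, r/C/h/Stay, r/C/g/In, r/C/g/Out, r/C/g/Stay, r/M/h/In, r/M/h/Out, r/M/h/Stay, r/M/g/In, r/M/g/Out, r/M/g/Stay.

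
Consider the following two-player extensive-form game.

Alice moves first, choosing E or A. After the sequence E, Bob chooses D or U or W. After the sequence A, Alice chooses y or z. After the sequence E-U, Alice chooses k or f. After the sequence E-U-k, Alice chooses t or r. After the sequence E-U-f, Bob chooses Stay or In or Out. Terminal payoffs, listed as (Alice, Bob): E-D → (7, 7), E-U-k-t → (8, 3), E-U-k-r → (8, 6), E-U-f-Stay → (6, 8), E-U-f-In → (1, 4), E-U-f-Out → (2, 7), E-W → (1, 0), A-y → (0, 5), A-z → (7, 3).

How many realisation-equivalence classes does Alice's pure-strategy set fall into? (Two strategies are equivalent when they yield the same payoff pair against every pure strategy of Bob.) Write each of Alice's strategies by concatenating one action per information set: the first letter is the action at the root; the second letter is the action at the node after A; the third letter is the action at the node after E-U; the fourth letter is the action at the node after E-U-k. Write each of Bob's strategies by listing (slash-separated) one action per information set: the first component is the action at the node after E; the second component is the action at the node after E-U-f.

5

Alice has 16 pure strategies: Eykt, Eykr, Eyft, Eyfr, Ezkt, Ezkr, Ezft, Ezfr, Aykt, Aykr, Ayft, Ayfr, Azkt, Azkr, Azft, Azfr. Columns: D/Stay, D/In, D/Out, U/Stay, U/In, U/Out, W/Stay, W/In, W/Out.
{Eykt, Ezkt} → row (7,7) (7,7) (7,7) (8,3) (8,3) (8,3) (1,0) (1,0) (1,0)
{Eykr, Ezkr} → row (7,7) (7,7) (7,7) (8,6) (8,6) (8,6) (1,0) (1,0) (1,0)
{Eyft, Eyfr, Ezft, Ezfr} → row (7,7) (7,7) (7,7) (6,8) (1,4) (2,7) (1,0) (1,0) (1,0)
{Aykt, Aykr, Ayft, Ayfr} → row (0,5) (0,5) (0,5) (0,5) (0,5) (0,5) (0,5) (0,5) (0,5)
{Azkt, Azkr, Azft, Azfr} → row (7,3) (7,3) (7,3) (7,3) (7,3) (7,3) (7,3) (7,3) (7,3)
That's 5 distinct rows out of 16 strategies.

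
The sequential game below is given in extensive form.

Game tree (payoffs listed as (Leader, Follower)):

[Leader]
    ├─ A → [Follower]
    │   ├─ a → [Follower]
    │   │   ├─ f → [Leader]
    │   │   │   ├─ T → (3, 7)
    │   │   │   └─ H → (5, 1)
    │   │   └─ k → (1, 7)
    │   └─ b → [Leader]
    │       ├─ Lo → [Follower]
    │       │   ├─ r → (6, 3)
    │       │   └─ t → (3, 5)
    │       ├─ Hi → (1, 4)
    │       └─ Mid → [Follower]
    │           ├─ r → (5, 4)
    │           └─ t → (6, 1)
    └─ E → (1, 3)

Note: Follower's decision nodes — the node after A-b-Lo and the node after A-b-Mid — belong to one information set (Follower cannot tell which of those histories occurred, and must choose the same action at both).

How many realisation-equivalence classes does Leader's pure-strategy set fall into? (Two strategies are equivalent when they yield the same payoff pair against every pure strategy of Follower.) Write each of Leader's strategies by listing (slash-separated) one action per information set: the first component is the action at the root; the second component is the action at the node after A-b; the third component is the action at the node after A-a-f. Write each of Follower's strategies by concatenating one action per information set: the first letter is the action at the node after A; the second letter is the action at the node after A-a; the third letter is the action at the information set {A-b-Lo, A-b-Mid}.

Leader has 12 pure strategies: A/Lo/T, A/Lo/H, A/Hi/T, A/Hi/H, A/Mid/T, A/Mid/H, E/Lo/T, E/Lo/H, E/Hi/T, E/Hi/H, E/Mid/T, E/Mid/H. Columns: afr, aft, akr, akt, bfr, bft, bkr, bkt.
{A/Lo/T} → row (3,7) (3,7) (1,7) (1,7) (6,3) (3,5) (6,3) (3,5)
{A/Lo/H} → row (5,1) (5,1) (1,7) (1,7) (6,3) (3,5) (6,3) (3,5)
{A/Hi/T} → row (3,7) (3,7) (1,7) (1,7) (1,4) (1,4) (1,4) (1,4)
{A/Hi/H} → row (5,1) (5,1) (1,7) (1,7) (1,4) (1,4) (1,4) (1,4)
{A/Mid/T} → row (3,7) (3,7) (1,7) (1,7) (5,4) (6,1) (5,4) (6,1)
{A/Mid/H} → row (5,1) (5,1) (1,7) (1,7) (5,4) (6,1) (5,4) (6,1)
{E/Lo/T, E/Lo/H, E/Hi/T, E/Hi/H, E/Mid/T, E/Mid/H} → row (1,3) (1,3) (1,3) (1,3) (1,3) (1,3) (1,3) (1,3)
That's 7 distinct rows out of 12 strategies.

7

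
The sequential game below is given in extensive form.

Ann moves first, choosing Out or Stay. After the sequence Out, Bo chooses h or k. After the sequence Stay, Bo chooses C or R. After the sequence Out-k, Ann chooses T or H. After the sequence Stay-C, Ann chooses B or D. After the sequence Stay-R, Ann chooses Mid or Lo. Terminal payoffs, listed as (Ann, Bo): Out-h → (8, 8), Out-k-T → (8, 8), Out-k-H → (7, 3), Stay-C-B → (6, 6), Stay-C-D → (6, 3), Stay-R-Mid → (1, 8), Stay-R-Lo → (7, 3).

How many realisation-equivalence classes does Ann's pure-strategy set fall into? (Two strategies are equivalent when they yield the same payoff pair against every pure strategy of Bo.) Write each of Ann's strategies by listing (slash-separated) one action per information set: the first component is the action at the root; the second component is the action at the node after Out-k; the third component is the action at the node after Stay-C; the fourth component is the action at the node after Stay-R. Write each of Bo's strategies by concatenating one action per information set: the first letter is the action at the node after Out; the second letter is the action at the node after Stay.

6

Ann has 16 pure strategies: Out/T/B/Mid, Out/T/B/Lo, Out/T/D/Mid, Out/T/D/Lo, Out/H/B/Mid, Out/H/B/Lo, Out/H/D/Mid, Out/H/D/Lo, Stay/T/B/Mid, Stay/T/B/Lo, Stay/T/D/Mid, Stay/T/D/Lo, Stay/H/B/Mid, Stay/H/B/Lo, Stay/H/D/Mid, Stay/H/D/Lo. Columns: hC, hR, kC, kR.
{Out/T/B/Mid, Out/T/B/Lo, Out/T/D/Mid, Out/T/D/Lo} → row (8,8) (8,8) (8,8) (8,8)
{Out/H/B/Mid, Out/H/B/Lo, Out/H/D/Mid, Out/H/D/Lo} → row (8,8) (8,8) (7,3) (7,3)
{Stay/T/B/Mid, Stay/H/B/Mid} → row (6,6) (1,8) (6,6) (1,8)
{Stay/T/B/Lo, Stay/H/B/Lo} → row (6,6) (7,3) (6,6) (7,3)
{Stay/T/D/Mid, Stay/H/D/Mid} → row (6,3) (1,8) (6,3) (1,8)
{Stay/T/D/Lo, Stay/H/D/Lo} → row (6,3) (7,3) (6,3) (7,3)
That's 6 distinct rows out of 16 strategies.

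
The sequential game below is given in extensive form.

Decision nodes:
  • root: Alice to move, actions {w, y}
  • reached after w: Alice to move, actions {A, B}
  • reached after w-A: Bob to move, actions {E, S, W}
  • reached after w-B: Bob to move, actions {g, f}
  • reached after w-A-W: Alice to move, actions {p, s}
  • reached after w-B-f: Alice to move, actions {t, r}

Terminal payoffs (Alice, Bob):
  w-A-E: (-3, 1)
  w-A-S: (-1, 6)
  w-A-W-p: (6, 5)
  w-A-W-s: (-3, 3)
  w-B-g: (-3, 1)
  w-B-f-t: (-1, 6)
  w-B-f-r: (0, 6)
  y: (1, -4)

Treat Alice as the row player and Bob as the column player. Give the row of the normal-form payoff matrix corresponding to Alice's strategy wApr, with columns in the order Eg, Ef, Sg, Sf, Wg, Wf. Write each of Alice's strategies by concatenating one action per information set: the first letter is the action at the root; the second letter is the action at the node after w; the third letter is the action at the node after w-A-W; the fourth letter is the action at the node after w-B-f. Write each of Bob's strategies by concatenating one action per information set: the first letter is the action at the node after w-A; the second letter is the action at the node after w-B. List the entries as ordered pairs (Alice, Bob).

(-3,1) (-3,1) (-1,6) (-1,6) (6,5) (6,5)

vs Eg: Alice plays w → Alice plays A at [w] → Bob plays E at [w-A] → (-3, 1)
vs Ef: Alice plays w → Alice plays A at [w] → Bob plays E at [w-A] → (-3, 1)
vs Sg: Alice plays w → Alice plays A at [w] → Bob plays S at [w-A] → (-1, 6)
vs Sf: Alice plays w → Alice plays A at [w] → Bob plays S at [w-A] → (-1, 6)
vs Wg: Alice plays w → Alice plays A at [w] → Bob plays W at [w-A] → Alice plays p at [w-A-W] → (6, 5)
vs Wf: Alice plays w → Alice plays A at [w] → Bob plays W at [w-A] → Alice plays p at [w-A-W] → (6, 5)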